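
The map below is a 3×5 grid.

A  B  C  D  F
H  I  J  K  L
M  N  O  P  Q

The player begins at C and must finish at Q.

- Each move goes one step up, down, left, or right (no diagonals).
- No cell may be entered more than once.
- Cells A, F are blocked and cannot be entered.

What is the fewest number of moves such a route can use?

4

The Manhattan distance from C to Q is |1−3| + |3−5| = 4, so at least 4 moves are needed.
A route of 4 moves achieves this: C → J → O → P → Q.
Since 4 matches the lower bound, it is optimal.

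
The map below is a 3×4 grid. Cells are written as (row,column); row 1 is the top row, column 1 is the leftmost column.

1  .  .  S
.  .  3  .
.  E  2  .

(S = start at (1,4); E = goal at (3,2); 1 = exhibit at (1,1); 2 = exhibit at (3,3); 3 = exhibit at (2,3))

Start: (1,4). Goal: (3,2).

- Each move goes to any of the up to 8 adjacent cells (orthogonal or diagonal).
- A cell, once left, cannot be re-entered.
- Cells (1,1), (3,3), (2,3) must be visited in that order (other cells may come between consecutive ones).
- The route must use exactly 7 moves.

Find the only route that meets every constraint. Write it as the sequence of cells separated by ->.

(1,4) -> (1,3) -> (1,2) -> (1,1) -> (2,2) -> (3,3) -> (2,3) -> (3,2)

The waypoints must appear in the order (1,1), (3,3), (2,3), with no cell reused.
Route from (1,4): left 3 to (1,1), down-right 2 to (3,3), up 1 to (2,3), down-left 1 to (3,2) — 7 moves in all.
Check: order respected (1 at step 3, 2 at step 5, 3 at step 6); 7 moves as required.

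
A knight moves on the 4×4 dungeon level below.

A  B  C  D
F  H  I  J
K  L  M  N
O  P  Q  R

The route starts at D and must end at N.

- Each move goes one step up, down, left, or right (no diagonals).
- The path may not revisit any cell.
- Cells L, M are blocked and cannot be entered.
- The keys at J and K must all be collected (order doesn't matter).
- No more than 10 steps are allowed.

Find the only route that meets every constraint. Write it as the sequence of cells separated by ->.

The 10-move cap with required stops at J, K leaves no slack for detours.
Route from D: down to J, 3× left (reaching F), 2× down (reaching O), 3× right (reaching R), up to N — 10 moves in all.
Check: all required cells visited; 10 ≤ 10 moves.

D -> J -> I -> H -> F -> K -> O -> P -> Q -> R -> N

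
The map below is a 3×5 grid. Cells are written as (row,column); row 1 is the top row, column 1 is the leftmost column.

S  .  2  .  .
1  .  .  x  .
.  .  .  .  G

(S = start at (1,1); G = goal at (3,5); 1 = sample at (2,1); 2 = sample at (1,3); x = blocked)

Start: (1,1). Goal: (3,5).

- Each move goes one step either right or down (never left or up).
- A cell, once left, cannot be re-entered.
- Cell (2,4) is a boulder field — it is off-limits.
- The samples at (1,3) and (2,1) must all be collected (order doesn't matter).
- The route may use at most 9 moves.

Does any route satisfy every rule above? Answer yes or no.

no

(2,1) is below but to the left of (1,3): going (1,3) → (2,1) would need a leftward move and (2,1) → (1,3) an upward move, so no right/down-only route can visit both required cells.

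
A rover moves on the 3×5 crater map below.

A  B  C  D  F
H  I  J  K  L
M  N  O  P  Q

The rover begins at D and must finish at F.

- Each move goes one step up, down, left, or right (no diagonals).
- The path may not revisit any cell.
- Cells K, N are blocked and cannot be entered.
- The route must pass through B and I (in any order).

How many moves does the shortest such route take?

9

Any route passes through B and I in some order between D and F. Summing Manhattan distances along each leg and taking the cheapest ordering (D → B → I → F) gives a lower bound of 2 + 1 + 4 = 7 moves.
The shortest route satisfying every rule uses 9 moves: D → C → B → I → J → O → P → Q → L → F.
The bound of 7 isn't tight here; checking systematically, no route of length 7 through 8 satisfies every constraint, so 9 is the minimum.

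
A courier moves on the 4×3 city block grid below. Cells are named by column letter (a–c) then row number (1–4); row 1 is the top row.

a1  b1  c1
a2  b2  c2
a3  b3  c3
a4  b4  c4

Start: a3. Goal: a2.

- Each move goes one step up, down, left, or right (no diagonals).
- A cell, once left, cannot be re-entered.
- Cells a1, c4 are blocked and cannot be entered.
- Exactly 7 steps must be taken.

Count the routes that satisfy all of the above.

Need simple routes of exactly 7 moves from a3 to a2 (Manhattan distance 1, so 3 moves are spent on a detour and 3 undoing it).
Enumerating: a3 a4 b4 b3 c3 c2 b2 a2 | a3 b3 c3 c2 c1 b1 b2 a2.
That gives 2 routes.

2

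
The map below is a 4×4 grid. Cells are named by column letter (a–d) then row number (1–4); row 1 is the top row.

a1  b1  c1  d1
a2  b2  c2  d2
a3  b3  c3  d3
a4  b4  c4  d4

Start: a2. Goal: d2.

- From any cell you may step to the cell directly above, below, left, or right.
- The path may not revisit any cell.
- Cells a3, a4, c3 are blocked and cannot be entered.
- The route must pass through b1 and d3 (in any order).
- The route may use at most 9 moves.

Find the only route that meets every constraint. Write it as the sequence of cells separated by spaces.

a2 a1 b1 b2 b3 b4 c4 d4 d3 d2

The budget equals the shortest possible length, so every move has to be on a shortest route through the required cells.
Route from a2: up to a1, right to b1, 3× down (reaching b4), 2× right (reaching d4), 2× up (reaching d2) — 9 moves in all.
Check: all required cells visited; 9 ≤ 9 moves.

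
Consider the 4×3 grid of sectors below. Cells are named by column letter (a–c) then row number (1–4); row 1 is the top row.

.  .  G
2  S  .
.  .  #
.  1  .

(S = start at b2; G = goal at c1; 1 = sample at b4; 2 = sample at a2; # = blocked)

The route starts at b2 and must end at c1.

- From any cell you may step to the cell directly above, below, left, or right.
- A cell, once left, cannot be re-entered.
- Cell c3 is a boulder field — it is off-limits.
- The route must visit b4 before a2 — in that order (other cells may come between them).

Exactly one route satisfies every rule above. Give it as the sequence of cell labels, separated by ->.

b2 -> b3 -> b4 -> a4 -> a3 -> a2 -> a1 -> b1 -> c1

The waypoints must appear in the order b4, a2, with no cell reused.
Route from b2: down 2 to b4, left 1 to a4, up 3 to a1, right 2 to c1 — 8 moves in all.
Check: order respected (1 at step 2, 2 at step 5).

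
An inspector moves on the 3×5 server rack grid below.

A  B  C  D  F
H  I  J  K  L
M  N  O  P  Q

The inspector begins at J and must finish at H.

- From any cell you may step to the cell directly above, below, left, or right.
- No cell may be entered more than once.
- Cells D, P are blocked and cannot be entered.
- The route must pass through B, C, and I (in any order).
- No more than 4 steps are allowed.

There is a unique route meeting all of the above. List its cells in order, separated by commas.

J, C, B, I, H

Any route must reach B, C, and I and still end at H within 4 moves, so the order of the required stops is forced.
Route from J: up 1 to C, left 1 to B, down 1 to I, left 1 to H — 4 moves in all.
Check: all required cells visited; 4 ≤ 4 moves.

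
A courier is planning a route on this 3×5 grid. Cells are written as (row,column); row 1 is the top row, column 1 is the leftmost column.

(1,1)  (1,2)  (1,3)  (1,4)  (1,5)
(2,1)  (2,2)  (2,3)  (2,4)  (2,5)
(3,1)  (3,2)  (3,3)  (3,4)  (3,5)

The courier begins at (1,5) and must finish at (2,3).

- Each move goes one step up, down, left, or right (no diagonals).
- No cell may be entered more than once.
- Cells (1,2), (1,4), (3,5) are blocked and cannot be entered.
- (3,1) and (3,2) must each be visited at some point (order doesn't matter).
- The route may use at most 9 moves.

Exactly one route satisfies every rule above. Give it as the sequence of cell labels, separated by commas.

The budget equals the shortest possible length, so every move has to be on a shortest route through the required cells.
Route from (1,5): down to (2,5), left to (2,4), down to (3,4), 3× left (reaching (3,1)), up to (2,1), 2× right (reaching (2,3)) — 9 moves in all.
Check: all required cells visited; 9 ≤ 9 moves.

(1,5), (2,5), (2,4), (3,4), (3,3), (3,2), (3,1), (2,1), (2,2), (2,3)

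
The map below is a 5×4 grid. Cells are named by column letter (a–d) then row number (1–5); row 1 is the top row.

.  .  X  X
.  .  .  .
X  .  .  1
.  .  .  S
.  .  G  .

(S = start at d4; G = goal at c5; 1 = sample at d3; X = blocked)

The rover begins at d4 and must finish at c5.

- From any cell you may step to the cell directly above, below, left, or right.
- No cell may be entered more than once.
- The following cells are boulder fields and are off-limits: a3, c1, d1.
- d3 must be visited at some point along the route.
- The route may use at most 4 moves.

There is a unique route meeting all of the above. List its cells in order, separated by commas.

Any route must reach d3 and still end at c5 within 4 moves, so the order of the required stops is forced.
Route from d4: up 1 to d3, left 1 to c3, down 2 to c5 — 4 moves in all.
Check: all required cells visited; 4 ≤ 4 moves.

d4, d3, c3, c4, c5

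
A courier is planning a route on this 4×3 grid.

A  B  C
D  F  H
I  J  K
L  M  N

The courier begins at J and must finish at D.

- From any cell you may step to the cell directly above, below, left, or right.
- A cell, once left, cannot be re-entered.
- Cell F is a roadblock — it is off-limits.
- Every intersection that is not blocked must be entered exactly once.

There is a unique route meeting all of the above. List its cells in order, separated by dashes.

J - I - L - M - N - K - H - C - B - A - D

Need to visit all 11 open cells exactly once, starting at J and ending at D.
Cell B has only two open neighbours (A and C), so the path must pass straight through it: one of those is the cell it's entered from and the other is where it exits.
Route from J: left 1 to I, down 1 to L, right 2 to N, up 3 to C, left 2 to A, down 1 to D — 10 moves in all.
Check: all 11 open cells covered.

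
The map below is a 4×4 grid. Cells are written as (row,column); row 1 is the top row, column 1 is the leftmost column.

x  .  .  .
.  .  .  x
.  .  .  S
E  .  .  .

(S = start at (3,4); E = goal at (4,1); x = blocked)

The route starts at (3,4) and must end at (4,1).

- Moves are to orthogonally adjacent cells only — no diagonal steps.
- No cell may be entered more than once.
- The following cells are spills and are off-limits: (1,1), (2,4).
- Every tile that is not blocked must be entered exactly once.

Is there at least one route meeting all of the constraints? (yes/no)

no

Cell (1,4) has only one open neighbour but is neither the start nor the goal, so a Hamiltonian route would have to both enter and leave it through the same neighbour — impossible without revisiting.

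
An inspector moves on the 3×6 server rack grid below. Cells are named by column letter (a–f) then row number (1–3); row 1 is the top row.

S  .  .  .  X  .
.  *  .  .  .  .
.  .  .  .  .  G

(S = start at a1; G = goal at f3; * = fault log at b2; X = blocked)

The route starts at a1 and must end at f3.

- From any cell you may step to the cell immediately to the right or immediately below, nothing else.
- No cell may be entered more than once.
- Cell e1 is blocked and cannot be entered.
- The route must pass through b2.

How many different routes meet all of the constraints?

10

A right/down-only route from a1 to f3 makes exactly 2 down-moves and 5 right-moves in some order.
With no other constraints that would be C(7,2) = 21 routes.
Split at b2 and multiply the segment counts (each segment already excludes blocked cells): a1→b2: 2; b2→f3: 5; product = 10.
That gives 10 routes.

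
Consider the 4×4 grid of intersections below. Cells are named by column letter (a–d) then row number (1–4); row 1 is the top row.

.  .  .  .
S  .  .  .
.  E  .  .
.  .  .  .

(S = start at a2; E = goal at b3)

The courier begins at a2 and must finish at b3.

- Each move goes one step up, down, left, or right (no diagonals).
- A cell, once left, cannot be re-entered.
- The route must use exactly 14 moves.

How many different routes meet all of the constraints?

6

Need simple routes of exactly 14 moves from a2 to b3 (Manhattan distance 2, so 6 moves are spent on a detour and 6 undoing it).
Enumerating: a2 a1 b1 b2 c2 c1 d1 d2 d3 d4 c4 b4 a4 a3 b3 | a2 a1 b1 b2 c2 c1 d1 d2 d3 c3 c4 b4 a4 a3 b3 | a2 a1 b1 c1 d1 d2 c2 c3 d3 d4 c4 b4 a4 a3 b3 | a2 a3 a4 b4 c4 d4 d3 d2 d1 c1 b1 b2 c2 c3 b3 | a2 a3 a4 b4 c4 d4 d3 c3 c2 d2 d1 c1 b1 b2 b3 | a2 b2 b1 c1 d1 d2 c2 c3 d3 d4 c4 b4 a4 a3 b3.
That gives 6 routes.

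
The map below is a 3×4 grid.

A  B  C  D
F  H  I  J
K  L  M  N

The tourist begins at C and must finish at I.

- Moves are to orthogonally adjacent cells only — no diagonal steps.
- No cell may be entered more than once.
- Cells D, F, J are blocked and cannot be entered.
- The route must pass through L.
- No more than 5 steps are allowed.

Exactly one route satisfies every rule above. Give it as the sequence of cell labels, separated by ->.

The 5-move cap with required stops at L leaves no slack for detours.
Route from C: left 1 to B, down 2 to L, right 1 to M, up 1 to I — 5 moves in all.
Check: all required cells visited; 5 ≤ 5 moves.

C -> B -> H -> L -> M -> I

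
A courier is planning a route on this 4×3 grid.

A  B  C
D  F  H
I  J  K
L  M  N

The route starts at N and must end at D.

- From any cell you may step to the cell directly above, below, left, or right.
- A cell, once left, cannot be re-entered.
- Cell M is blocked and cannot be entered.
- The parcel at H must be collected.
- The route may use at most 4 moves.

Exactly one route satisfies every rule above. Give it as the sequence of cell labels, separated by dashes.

The budget equals the shortest possible length, so every move has to be on a shortest route through the required cells.
Route from N: 2× up (reaching H), 2× left (reaching D) — 4 moves in all.
Check: all required cells visited; 4 ≤ 4 moves.

N - K - H - F - D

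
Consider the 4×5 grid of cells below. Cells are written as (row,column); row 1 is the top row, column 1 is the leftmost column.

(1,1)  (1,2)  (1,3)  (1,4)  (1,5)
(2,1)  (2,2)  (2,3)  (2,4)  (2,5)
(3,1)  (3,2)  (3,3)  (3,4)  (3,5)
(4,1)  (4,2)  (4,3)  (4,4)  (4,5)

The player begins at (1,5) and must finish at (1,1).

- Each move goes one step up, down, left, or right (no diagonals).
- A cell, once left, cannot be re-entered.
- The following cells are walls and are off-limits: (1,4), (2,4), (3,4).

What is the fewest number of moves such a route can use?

10

The Manhattan distance from (1,5) to (1,1) is |1−1| + |5−1| = 4, so at least 4 moves are needed.
That bound ignores the blocked cells. Measuring each leg by the fewest moves that actually steer around them ((1,5)→(1,1): 10) raises the lower bound to 10.
A route of 10 moves exists: (1,5) → (2,5) → (3,5) → (4,5) → (4,4) → (4,3) → (3,3) → (2,3) → (1,3) → (1,2) → (1,1).
Since 10 matches that lower bound, it is optimal.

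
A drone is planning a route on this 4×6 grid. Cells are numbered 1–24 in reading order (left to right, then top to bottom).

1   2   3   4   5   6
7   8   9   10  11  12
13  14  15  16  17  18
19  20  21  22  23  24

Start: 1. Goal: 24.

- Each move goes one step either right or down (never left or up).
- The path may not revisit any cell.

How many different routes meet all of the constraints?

A right/down-only route from 1 to 24 makes exactly 3 down-moves and 5 right-moves in some order.
With no other constraints that would be C(8,3) = 56 routes.
That gives 56 routes.

56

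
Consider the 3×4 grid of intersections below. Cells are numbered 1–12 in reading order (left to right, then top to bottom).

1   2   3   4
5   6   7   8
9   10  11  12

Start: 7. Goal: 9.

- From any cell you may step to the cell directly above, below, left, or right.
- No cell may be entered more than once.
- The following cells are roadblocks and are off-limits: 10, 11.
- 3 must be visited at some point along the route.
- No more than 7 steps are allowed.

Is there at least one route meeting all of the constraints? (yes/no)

yes

One route that works: 7 → 3 → 2 → 6 → 5 → 9.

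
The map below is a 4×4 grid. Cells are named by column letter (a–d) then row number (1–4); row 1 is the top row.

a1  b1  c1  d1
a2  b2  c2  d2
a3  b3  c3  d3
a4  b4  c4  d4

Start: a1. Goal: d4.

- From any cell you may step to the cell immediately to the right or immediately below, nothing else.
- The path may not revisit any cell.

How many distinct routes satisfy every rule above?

20

A right/down-only route from a1 to d4 makes exactly 3 down-moves and 3 right-moves in some order.
With no other constraints that would be C(6,3) = 20 routes.
That gives 20 routes.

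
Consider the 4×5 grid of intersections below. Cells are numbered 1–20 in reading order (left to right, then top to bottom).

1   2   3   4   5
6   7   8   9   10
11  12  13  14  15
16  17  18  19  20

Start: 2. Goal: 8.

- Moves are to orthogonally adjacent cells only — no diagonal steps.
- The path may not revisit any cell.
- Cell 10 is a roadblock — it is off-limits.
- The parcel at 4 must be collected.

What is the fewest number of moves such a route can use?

Any route passes through 4 somewhere between 2 and 8. Summing Manhattan distances along the two legs (2 → 4 → 8) gives a lower bound of 2 + 2 = 4 moves.
A route of 4 moves achieves this: 2 → 3 → 4 → 9 → 8.
Since 4 matches the lower bound, it is optimal.

4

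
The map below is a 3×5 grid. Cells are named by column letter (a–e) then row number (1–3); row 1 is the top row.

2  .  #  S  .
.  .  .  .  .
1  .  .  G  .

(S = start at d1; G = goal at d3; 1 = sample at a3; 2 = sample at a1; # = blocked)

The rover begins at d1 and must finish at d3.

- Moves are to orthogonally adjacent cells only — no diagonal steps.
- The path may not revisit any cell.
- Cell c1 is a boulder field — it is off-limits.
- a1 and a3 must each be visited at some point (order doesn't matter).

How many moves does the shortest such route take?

10

Any route passes through a1 and a3 in some order between d1 and d3. Summing Manhattan distances along each leg and taking the cheapest ordering (d1 → a1 → a3 → d3) gives a lower bound of 3 + 2 + 3 = 8 moves.
That bound ignores the blocked cells. Measuring each leg by the fewest moves that actually steer around them (d1→a1: 5; a1→a3: 2; a3→d3: 3) raises the lower bound to 10.
A route of 10 moves exists: d1 → d2 → c2 → b2 → b1 → a1 → a2 → a3 → b3 → c3 → d3.
Since 10 matches that lower bound, it is optimal.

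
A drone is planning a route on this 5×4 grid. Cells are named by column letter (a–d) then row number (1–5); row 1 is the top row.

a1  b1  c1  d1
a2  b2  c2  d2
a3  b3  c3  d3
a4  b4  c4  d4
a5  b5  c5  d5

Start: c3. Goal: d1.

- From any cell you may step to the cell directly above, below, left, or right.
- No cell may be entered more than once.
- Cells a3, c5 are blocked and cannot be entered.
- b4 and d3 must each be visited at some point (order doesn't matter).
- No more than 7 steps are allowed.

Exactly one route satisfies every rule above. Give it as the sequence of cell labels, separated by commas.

c3, b3, b4, c4, d4, d3, d2, d1

Any route must reach b4 and d3 and still end at d1 within 7 moves, so the order of the required stops is forced.
Route from c3: left to b3, down to b4, 2× right (reaching d4), 3× up (reaching d1) — 7 moves in all.
Check: all required cells visited; 7 ≤ 7 moves.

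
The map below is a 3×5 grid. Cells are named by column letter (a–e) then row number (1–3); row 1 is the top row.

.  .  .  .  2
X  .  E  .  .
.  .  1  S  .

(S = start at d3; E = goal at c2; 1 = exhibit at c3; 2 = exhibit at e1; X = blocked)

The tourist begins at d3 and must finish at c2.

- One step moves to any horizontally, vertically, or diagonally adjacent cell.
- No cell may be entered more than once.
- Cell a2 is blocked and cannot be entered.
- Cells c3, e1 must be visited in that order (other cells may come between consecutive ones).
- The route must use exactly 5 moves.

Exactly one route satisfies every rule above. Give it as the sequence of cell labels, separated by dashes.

d3 - c3 - d2 - e1 - d1 - c2

The waypoints must appear in the order c3, e1, with no cell reused.
Route from d3: left 1 to c3, up-right 2 to e1, left 1 to d1, down-left 1 to c2 — 5 moves in all.
Check: order respected (1 at step 1, 2 at step 3); 5 moves as required.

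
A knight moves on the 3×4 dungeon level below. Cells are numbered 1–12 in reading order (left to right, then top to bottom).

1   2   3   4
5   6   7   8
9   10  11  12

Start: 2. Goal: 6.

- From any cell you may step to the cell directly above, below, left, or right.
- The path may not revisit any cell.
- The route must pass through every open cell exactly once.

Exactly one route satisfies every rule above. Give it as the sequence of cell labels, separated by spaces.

Need to visit all 12 open cells exactly once, starting at 2 and ending at 6.
Cell 1 has only two open neighbours (5 and 2), so the path must pass straight through it: one of those is the cell it's entered from and the other is where it exits.
Route from 2: left to 1, 2× down (reaching 9), 3× right (reaching 12), 2× up (reaching 4), left to 3, down to 7, left to 6 — 11 moves in all.
Check: all 12 open cells covered.

2 1 5 9 10 11 12 8 4 3 7 6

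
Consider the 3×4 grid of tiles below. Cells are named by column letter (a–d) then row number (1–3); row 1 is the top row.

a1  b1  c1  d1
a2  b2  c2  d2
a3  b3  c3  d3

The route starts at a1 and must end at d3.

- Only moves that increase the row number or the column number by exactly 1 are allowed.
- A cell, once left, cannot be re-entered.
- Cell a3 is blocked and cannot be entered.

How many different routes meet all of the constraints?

A right/down-only route from a1 to d3 makes exactly 2 down-moves and 3 right-moves in some order.
With no other constraints that would be C(5,2) = 10 routes.
Subtract routes through each blocked cell (inclusion–exclusion for overlaps): − through a3: 1 → 9.
That gives 9 routes.

9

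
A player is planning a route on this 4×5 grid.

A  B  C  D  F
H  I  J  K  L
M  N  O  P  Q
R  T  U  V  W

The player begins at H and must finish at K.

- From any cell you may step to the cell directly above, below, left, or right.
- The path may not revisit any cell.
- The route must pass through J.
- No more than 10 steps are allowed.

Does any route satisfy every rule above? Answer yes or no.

yes

One route that works: H → I → J → K.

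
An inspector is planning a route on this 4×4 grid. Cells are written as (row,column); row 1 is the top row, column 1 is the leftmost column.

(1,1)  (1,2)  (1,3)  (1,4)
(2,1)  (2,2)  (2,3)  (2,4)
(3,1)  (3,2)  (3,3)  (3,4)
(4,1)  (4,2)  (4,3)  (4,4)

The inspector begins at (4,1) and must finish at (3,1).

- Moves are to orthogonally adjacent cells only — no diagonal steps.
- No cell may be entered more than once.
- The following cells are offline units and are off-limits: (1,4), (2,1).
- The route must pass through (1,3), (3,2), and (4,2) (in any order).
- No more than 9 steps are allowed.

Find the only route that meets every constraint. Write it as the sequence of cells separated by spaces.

(4,1) (4,2) (4,3) (3,3) (2,3) (1,3) (1,2) (2,2) (3,2) (3,1)

The budget equals the shortest possible length, so every move has to be on a shortest route through the required cells.
Route from (4,1): right 2 to (4,3), up 3 to (1,3), left 1 to (1,2), down 2 to (3,2), left 1 to (3,1) — 9 moves in all.
Check: all required cells visited; 9 ≤ 9 moves.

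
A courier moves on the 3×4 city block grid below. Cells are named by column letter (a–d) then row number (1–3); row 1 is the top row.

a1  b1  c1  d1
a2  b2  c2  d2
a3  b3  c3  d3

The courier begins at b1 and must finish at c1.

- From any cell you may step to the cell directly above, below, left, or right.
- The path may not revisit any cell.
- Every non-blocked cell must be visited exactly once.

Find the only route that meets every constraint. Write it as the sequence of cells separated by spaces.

Need to visit all 12 open cells exactly once, starting at b1 and ending at c1.
Cell a3 has only two open neighbours (a2 and b3), so the path must pass straight through it: one of those is the cell it's entered from and the other is where it exits.
Route from b1: left to a1, 2× down (reaching a3), right to b3, up to b2, right to c2, down to c3, right to d3, 2× up (reaching d1), left to c1 — 11 moves in all.
Check: all 12 open cells covered.

b1 a1 a2 a3 b3 b2 c2 c3 d3 d2 d1 c1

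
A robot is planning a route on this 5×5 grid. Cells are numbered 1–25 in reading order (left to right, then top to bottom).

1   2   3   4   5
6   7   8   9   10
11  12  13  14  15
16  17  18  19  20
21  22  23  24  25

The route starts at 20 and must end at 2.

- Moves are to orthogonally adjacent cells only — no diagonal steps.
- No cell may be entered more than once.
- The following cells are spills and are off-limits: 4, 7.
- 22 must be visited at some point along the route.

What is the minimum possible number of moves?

Any route passes through 22 somewhere between 20 and 2. Summing Manhattan distances along the two legs (20 → 22 → 2) gives a lower bound of 4 + 4 = 8 moves.
That bound ignores the blocked cells. Measuring each leg by the fewest moves that actually steer around them (20→22: 4; 22→2: 6) raises the lower bound to 10.
A route of 10 moves exists: 20 → 25 → 24 → 23 → 22 → 17 → 12 → 11 → 6 → 1 → 2.
Since 10 matches that lower bound, it is optimal.

10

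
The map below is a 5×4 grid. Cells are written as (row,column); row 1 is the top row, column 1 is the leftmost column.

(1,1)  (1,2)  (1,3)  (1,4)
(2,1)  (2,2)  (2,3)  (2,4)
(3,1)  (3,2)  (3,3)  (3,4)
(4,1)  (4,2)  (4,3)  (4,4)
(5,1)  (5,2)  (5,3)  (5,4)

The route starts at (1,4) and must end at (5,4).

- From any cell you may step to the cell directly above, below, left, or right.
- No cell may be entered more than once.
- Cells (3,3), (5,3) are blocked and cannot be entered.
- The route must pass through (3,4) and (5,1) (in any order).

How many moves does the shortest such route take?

16

Any route passes through (3,4) and (5,1) in some order between (1,4) and (5,4). Summing Manhattan distances along each leg and taking the cheapest ordering ((1,4) → (3,4) → (5,1) → (5,4)) gives a lower bound of 2 + 5 + 3 = 10 moves.
That bound ignores the blocked cells. Measuring each leg by the fewest moves that actually steer around them ((1,4)→(3,4): 2; (3,4)→(5,1): 5; (5,1)→(5,4): 5) raises the lower bound to 12.
The shortest route satisfying every rule uses 16 moves: (1,4) → (1,3) → (1,2) → (1,1) → (2,1) → (3,1) → (4,1) → (5,1) → (5,2) → (4,2) → (3,2) → (2,2) → (2,3) → (2,4) → (3,4) → (4,4) → (5,4).
The bound of 12 isn't tight here; checking systematically, no route of length 12 through 15 satisfies every constraint (on a 4-connected grid the length of any start-to-goal walk has the same parity as the Manhattan bound, so only lengths 12, 14, 16, … need checking), so 16 is the minimum.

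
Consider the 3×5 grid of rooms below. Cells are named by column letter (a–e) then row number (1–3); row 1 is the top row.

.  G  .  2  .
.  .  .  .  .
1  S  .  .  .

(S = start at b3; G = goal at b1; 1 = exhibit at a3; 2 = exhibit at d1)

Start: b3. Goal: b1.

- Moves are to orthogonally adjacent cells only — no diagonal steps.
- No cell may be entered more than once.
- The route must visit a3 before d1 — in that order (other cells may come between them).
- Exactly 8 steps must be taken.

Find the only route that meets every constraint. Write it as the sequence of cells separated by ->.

b3 -> a3 -> a2 -> b2 -> c2 -> d2 -> d1 -> c1 -> b1

The waypoints must appear in the order a3, d1, with no cell reused.
Route from b3: left 1 to a3, up 1 to a2, right 3 to d2, up 1 to d1, left 2 to b1 — 8 moves in all.
Check: order respected (1 at step 1, 2 at step 6); 8 moves as required.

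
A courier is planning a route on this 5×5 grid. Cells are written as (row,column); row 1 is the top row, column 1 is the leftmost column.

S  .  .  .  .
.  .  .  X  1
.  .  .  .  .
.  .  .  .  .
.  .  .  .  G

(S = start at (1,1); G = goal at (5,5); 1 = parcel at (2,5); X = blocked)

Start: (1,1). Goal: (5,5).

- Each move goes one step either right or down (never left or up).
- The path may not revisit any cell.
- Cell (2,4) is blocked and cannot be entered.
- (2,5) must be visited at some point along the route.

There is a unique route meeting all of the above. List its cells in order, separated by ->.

Moves only go right or down, so the column and row indices never decrease.
Route from (1,1): right 4 to (1,5), down 4 to (5,5) — 8 moves in all.
Check: all required cells visited.

(1,1) -> (1,2) -> (1,3) -> (1,4) -> (1,5) -> (2,5) -> (3,5) -> (4,5) -> (5,5)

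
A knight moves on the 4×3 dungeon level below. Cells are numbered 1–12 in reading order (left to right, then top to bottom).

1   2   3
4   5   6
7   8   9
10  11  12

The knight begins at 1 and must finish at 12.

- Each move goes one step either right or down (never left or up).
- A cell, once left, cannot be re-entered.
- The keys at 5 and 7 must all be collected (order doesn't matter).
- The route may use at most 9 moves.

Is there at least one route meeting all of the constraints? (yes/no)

no

7 is below but to the left of 5: going 5 → 7 would need a leftward move and 7 → 5 an upward move, so no right/down-only route can visit both required cells.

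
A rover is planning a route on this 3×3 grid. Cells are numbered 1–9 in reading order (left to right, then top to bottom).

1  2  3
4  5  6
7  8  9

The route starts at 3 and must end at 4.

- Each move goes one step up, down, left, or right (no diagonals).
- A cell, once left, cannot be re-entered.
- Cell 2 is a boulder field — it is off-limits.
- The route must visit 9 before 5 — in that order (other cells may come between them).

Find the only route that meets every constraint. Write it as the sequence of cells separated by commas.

3, 6, 9, 8, 5, 4

The waypoints must appear in the order 9, 5, with no cell reused.
Route from 3: 2× down (reaching 9), left to 8, up to 5, left to 4 — 5 moves in all.
Check: order respected (9 at step 2, 5 at step 4).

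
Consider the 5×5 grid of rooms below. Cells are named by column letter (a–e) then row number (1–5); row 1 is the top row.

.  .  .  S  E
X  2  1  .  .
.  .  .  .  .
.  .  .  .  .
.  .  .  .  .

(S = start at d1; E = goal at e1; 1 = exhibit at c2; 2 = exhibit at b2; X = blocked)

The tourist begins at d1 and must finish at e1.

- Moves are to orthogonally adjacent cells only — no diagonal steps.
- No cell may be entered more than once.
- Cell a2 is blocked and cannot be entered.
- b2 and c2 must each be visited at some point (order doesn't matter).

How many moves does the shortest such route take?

Any route passes through b2 and c2 in some order between d1 and e1. Summing Manhattan distances along each leg and taking the cheapest ordering (d1 → c2 → b2 → e1) gives a lower bound of 2 + 1 + 4 = 7 moves.
A route of 7 moves achieves this: d1 → c1 → b1 → b2 → c2 → d2 → e2 → e1.
Since 7 matches the lower bound, it is optimal.

7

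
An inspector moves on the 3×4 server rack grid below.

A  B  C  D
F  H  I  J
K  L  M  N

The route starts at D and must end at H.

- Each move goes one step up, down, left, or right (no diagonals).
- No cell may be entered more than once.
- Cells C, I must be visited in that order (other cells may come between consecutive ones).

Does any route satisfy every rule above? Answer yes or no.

One route that works: D → C → I → H.

yes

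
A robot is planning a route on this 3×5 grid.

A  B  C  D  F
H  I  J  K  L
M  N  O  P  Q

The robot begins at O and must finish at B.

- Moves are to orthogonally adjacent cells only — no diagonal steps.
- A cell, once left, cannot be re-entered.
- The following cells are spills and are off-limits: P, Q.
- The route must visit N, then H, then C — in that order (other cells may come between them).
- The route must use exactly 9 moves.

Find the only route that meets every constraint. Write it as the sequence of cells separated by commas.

The waypoints must appear in the order N, H, C, with no cell reused.
Route from O: left 2 to M, up 1 to H, right 3 to K, up 1 to D, left 2 to B — 9 moves in all.
Check: order respected (N at step 1, H at step 3, C at step 8); 9 moves as required.

O, N, M, H, I, J, K, D, C, B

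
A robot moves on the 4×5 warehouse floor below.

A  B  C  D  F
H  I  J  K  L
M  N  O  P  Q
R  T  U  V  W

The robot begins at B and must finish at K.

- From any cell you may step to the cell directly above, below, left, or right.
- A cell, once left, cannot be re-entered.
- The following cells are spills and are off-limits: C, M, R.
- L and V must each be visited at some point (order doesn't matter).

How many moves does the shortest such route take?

9

Any route passes through L and V in some order between B and K. Summing Manhattan distances along each leg and taking the cheapest ordering (B → V → L → K) gives a lower bound of 5 + 3 + 1 = 9 moves.
A route of 9 moves achieves this: B → I → N → T → U → V → P → Q → L → K.
Since 9 matches the lower bound, it is optimal.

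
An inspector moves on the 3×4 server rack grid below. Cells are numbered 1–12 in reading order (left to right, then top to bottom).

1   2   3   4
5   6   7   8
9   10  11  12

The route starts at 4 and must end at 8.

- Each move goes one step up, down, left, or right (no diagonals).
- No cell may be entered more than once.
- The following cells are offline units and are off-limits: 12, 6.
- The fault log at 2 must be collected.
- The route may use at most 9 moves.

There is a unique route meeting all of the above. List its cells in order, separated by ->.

The budget equals the shortest possible length, so every move has to be on a shortest route through the required cells.
Route from 4: left 3 to 1, down 2 to 9, right 2 to 11, up 1 to 7, right 1 to 8 — 9 moves in all.
Check: all required cells visited; 9 ≤ 9 moves.

4 -> 3 -> 2 -> 1 -> 5 -> 9 -> 10 -> 11 -> 7 -> 8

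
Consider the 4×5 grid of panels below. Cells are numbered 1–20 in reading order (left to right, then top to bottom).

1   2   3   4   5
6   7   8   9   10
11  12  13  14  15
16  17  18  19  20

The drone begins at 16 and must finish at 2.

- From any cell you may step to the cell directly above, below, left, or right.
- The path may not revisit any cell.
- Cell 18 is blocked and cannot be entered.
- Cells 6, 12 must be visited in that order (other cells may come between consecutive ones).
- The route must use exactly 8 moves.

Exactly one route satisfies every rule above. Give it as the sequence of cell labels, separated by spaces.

The waypoints must appear in the order 6, 12, with no cell reused.
Route from 16: up 2 to 6, right 1 to 7, down 1 to 12, right 1 to 13, up 2 to 3, left 1 to 2 — 8 moves in all.
Check: order respected (6 at step 2, 12 at step 4); 8 moves as required.

16 11 6 7 12 13 8 3 2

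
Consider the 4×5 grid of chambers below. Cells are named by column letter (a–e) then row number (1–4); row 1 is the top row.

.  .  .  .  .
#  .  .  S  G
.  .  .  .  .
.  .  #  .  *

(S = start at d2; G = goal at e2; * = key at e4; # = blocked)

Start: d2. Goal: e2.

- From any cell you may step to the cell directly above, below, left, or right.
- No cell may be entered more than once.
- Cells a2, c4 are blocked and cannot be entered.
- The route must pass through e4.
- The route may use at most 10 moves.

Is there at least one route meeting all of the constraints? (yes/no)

One route that works: d2 → d3 → d4 → e4 → e3 → e2.

yes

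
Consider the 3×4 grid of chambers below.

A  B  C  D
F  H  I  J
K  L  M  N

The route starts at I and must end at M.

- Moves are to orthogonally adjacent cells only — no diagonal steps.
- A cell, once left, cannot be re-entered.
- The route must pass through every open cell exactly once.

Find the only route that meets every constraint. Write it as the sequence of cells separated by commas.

Need to visit all 12 open cells exactly once, starting at I and ending at M.
Cell D has only two open neighbours (J and C), so the path must pass straight through it: one of those is the cell it's entered from and the other is where it exits.
Route from I: left 1 to H, down 1 to L, left 1 to K, up 2 to A, right 3 to D, down 2 to N, left 1 to M — 11 moves in all.
Check: all 12 open cells covered.

I, H, L, K, F, A, B, C, D, J, N, M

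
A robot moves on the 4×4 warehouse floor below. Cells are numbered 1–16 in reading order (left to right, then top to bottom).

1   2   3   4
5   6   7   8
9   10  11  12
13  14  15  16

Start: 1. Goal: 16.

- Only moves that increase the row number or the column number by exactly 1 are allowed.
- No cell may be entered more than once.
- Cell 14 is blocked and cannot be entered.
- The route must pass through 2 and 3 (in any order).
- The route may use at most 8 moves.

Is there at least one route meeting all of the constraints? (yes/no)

yes

One route that works: 1 → 2 → 3 → 7 → 11 → 15 → 16.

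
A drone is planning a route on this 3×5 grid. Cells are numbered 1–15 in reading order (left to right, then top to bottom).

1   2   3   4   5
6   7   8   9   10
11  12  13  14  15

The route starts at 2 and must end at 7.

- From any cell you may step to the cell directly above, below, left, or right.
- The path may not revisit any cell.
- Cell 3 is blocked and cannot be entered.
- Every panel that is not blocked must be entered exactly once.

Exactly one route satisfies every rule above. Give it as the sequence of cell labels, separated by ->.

Need to visit all 14 open cells exactly once, starting at 2 and ending at 7.
Cell 1 has only two open neighbours (6 and 2), so the path must pass straight through it: one of those is the cell it's entered from and the other is where it exits.
Route from 2: left 1 to 1, down 2 to 11, right 4 to 15, up 2 to 5, left 1 to 4, down 1 to 9, left 2 to 7 — 13 moves in all.
Check: all 14 open cells covered.

2 -> 1 -> 6 -> 11 -> 12 -> 13 -> 14 -> 15 -> 10 -> 5 -> 4 -> 9 -> 8 -> 7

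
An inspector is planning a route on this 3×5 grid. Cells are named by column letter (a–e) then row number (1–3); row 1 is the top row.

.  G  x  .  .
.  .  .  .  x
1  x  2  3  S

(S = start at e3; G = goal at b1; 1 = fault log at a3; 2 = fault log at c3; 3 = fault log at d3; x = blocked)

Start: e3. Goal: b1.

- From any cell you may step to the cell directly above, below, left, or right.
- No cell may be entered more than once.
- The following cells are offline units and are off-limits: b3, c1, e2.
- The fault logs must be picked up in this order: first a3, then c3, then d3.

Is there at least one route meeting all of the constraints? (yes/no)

a3 must be visited but has only one open neighbour (a2), and it is neither the start nor the goal — the route would have to enter and leave through a2, re-entering it.

no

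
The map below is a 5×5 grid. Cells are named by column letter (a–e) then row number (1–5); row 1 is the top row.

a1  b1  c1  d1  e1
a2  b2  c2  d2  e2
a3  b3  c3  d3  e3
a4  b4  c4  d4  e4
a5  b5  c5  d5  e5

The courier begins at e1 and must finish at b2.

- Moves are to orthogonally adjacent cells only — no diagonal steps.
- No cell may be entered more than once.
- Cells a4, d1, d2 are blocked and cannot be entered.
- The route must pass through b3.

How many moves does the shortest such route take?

6

Any route passes through b3 somewhere between e1 and b2. Summing Manhattan distances along the two legs (e1 → b3 → b2) gives a lower bound of 5 + 1 = 6 moves.
A route of 6 moves achieves this: e1 → e2 → e3 → d3 → c3 → b3 → b2.
Since 6 matches the lower bound, it is optimal.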